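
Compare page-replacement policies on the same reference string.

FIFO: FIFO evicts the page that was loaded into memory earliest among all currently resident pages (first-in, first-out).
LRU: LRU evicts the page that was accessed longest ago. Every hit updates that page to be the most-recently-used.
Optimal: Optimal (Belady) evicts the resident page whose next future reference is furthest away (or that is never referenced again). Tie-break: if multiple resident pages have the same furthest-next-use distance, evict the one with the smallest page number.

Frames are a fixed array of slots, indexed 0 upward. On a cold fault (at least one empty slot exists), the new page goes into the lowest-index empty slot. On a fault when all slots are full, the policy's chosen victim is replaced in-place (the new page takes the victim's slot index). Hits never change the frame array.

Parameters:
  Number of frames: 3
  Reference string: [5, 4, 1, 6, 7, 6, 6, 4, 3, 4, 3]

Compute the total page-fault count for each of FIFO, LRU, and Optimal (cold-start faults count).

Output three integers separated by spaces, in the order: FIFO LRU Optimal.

Answer: 7 7 6

Derivation:
--- FIFO ---
  step 0: ref 5 -> FAULT, frames=[5,-,-] (faults so far: 1)
  step 1: ref 4 -> FAULT, frames=[5,4,-] (faults so far: 2)
  step 2: ref 1 -> FAULT, frames=[5,4,1] (faults so far: 3)
  step 3: ref 6 -> FAULT, evict 5, frames=[6,4,1] (faults so far: 4)
  step 4: ref 7 -> FAULT, evict 4, frames=[6,7,1] (faults so far: 5)
  step 5: ref 6 -> HIT, frames=[6,7,1] (faults so far: 5)
  step 6: ref 6 -> HIT, frames=[6,7,1] (faults so far: 5)
  step 7: ref 4 -> FAULT, evict 1, frames=[6,7,4] (faults so far: 6)
  step 8: ref 3 -> FAULT, evict 6, frames=[3,7,4] (faults so far: 7)
  step 9: ref 4 -> HIT, frames=[3,7,4] (faults so far: 7)
  step 10: ref 3 -> HIT, frames=[3,7,4] (faults so far: 7)
  FIFO total faults: 7
--- LRU ---
  step 0: ref 5 -> FAULT, frames=[5,-,-] (faults so far: 1)
  step 1: ref 4 -> FAULT, frames=[5,4,-] (faults so far: 2)
  step 2: ref 1 -> FAULT, frames=[5,4,1] (faults so far: 3)
  step 3: ref 6 -> FAULT, evict 5, frames=[6,4,1] (faults so far: 4)
  step 4: ref 7 -> FAULT, evict 4, frames=[6,7,1] (faults so far: 5)
  step 5: ref 6 -> HIT, frames=[6,7,1] (faults so far: 5)
  step 6: ref 6 -> HIT, frames=[6,7,1] (faults so far: 5)
  step 7: ref 4 -> FAULT, evict 1, frames=[6,7,4] (faults so far: 6)
  step 8: ref 3 -> FAULT, evict 7, frames=[6,3,4] (faults so far: 7)
  step 9: ref 4 -> HIT, frames=[6,3,4] (faults so far: 7)
  step 10: ref 3 -> HIT, frames=[6,3,4] (faults so far: 7)
  LRU total faults: 7
--- Optimal ---
  step 0: ref 5 -> FAULT, frames=[5,-,-] (faults so far: 1)
  step 1: ref 4 -> FAULT, frames=[5,4,-] (faults so far: 2)
  step 2: ref 1 -> FAULT, frames=[5,4,1] (faults so far: 3)
  step 3: ref 6 -> FAULT, evict 1, frames=[5,4,6] (faults so far: 4)
  step 4: ref 7 -> FAULT, evict 5, frames=[7,4,6] (faults so far: 5)
  step 5: ref 6 -> HIT, frames=[7,4,6] (faults so far: 5)
  step 6: ref 6 -> HIT, frames=[7,4,6] (faults so far: 5)
  step 7: ref 4 -> HIT, frames=[7,4,6] (faults so far: 5)
  step 8: ref 3 -> FAULT, evict 6, frames=[7,4,3] (faults so far: 6)
  step 9: ref 4 -> HIT, frames=[7,4,3] (faults so far: 6)
  step 10: ref 3 -> HIT, frames=[7,4,3] (faults so far: 6)
  Optimal total faults: 6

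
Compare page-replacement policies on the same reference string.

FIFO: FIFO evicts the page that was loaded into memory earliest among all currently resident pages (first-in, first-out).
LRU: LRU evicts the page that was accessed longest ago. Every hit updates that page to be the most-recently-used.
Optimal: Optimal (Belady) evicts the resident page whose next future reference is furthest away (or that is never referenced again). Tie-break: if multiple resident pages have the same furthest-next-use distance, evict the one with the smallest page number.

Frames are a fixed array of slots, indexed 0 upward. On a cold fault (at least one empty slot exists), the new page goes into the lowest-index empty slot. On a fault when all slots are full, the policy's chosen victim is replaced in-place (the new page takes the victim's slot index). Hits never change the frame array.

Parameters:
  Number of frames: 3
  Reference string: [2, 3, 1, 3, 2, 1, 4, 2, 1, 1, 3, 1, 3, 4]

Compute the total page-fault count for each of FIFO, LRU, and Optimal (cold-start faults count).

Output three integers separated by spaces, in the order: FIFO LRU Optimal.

--- FIFO ---
  step 0: ref 2 -> FAULT, frames=[2,-,-] (faults so far: 1)
  step 1: ref 3 -> FAULT, frames=[2,3,-] (faults so far: 2)
  step 2: ref 1 -> FAULT, frames=[2,3,1] (faults so far: 3)
  step 3: ref 3 -> HIT, frames=[2,3,1] (faults so far: 3)
  step 4: ref 2 -> HIT, frames=[2,3,1] (faults so far: 3)
  step 5: ref 1 -> HIT, frames=[2,3,1] (faults so far: 3)
  step 6: ref 4 -> FAULT, evict 2, frames=[4,3,1] (faults so far: 4)
  step 7: ref 2 -> FAULT, evict 3, frames=[4,2,1] (faults so far: 5)
  step 8: ref 1 -> HIT, frames=[4,2,1] (faults so far: 5)
  step 9: ref 1 -> HIT, frames=[4,2,1] (faults so far: 5)
  step 10: ref 3 -> FAULT, evict 1, frames=[4,2,3] (faults so far: 6)
  step 11: ref 1 -> FAULT, evict 4, frames=[1,2,3] (faults so far: 7)
  step 12: ref 3 -> HIT, frames=[1,2,3] (faults so far: 7)
  step 13: ref 4 -> FAULT, evict 2, frames=[1,4,3] (faults so far: 8)
  FIFO total faults: 8
--- LRU ---
  step 0: ref 2 -> FAULT, frames=[2,-,-] (faults so far: 1)
  step 1: ref 3 -> FAULT, frames=[2,3,-] (faults so far: 2)
  step 2: ref 1 -> FAULT, frames=[2,3,1] (faults so far: 3)
  step 3: ref 3 -> HIT, frames=[2,3,1] (faults so far: 3)
  step 4: ref 2 -> HIT, frames=[2,3,1] (faults so far: 3)
  step 5: ref 1 -> HIT, frames=[2,3,1] (faults so far: 3)
  step 6: ref 4 -> FAULT, evict 3, frames=[2,4,1] (faults so far: 4)
  step 7: ref 2 -> HIT, frames=[2,4,1] (faults so far: 4)
  step 8: ref 1 -> HIT, frames=[2,4,1] (faults so far: 4)
  step 9: ref 1 -> HIT, frames=[2,4,1] (faults so far: 4)
  step 10: ref 3 -> FAULT, evict 4, frames=[2,3,1] (faults so far: 5)
  step 11: ref 1 -> HIT, frames=[2,3,1] (faults so far: 5)
  step 12: ref 3 -> HIT, frames=[2,3,1] (faults so far: 5)
  step 13: ref 4 -> FAULT, evict 2, frames=[4,3,1] (faults so far: 6)
  LRU total faults: 6
--- Optimal ---
  step 0: ref 2 -> FAULT, frames=[2,-,-] (faults so far: 1)
  step 1: ref 3 -> FAULT, frames=[2,3,-] (faults so far: 2)
  step 2: ref 1 -> FAULT, frames=[2,3,1] (faults so far: 3)
  step 3: ref 3 -> HIT, frames=[2,3,1] (faults so far: 3)
  step 4: ref 2 -> HIT, frames=[2,3,1] (faults so far: 3)
  step 5: ref 1 -> HIT, frames=[2,3,1] (faults so far: 3)
  step 6: ref 4 -> FAULT, evict 3, frames=[2,4,1] (faults so far: 4)
  step 7: ref 2 -> HIT, frames=[2,4,1] (faults so far: 4)
  step 8: ref 1 -> HIT, frames=[2,4,1] (faults so far: 4)
  step 9: ref 1 -> HIT, frames=[2,4,1] (faults so far: 4)
  step 10: ref 3 -> FAULT, evict 2, frames=[3,4,1] (faults so far: 5)
  step 11: ref 1 -> HIT, frames=[3,4,1] (faults so far: 5)
  step 12: ref 3 -> HIT, frames=[3,4,1] (faults so far: 5)
  step 13: ref 4 -> HIT, frames=[3,4,1] (faults so far: 5)
  Optimal total faults: 5

Answer: 8 6 5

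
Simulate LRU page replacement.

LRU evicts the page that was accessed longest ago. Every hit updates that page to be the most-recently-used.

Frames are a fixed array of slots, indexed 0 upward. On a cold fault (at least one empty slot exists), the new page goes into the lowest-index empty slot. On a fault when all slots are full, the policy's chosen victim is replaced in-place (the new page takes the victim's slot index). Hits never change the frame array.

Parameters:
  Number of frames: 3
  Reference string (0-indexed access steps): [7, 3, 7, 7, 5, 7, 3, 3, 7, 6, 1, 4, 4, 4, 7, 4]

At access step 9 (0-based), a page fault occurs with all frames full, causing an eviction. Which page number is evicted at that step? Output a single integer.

Answer: 5

Derivation:
Step 0: ref 7 -> FAULT, frames=[7,-,-]
Step 1: ref 3 -> FAULT, frames=[7,3,-]
Step 2: ref 7 -> HIT, frames=[7,3,-]
Step 3: ref 7 -> HIT, frames=[7,3,-]
Step 4: ref 5 -> FAULT, frames=[7,3,5]
Step 5: ref 7 -> HIT, frames=[7,3,5]
Step 6: ref 3 -> HIT, frames=[7,3,5]
Step 7: ref 3 -> HIT, frames=[7,3,5]
Step 8: ref 7 -> HIT, frames=[7,3,5]
Step 9: ref 6 -> FAULT, evict 5, frames=[7,3,6]
At step 9: evicted page 5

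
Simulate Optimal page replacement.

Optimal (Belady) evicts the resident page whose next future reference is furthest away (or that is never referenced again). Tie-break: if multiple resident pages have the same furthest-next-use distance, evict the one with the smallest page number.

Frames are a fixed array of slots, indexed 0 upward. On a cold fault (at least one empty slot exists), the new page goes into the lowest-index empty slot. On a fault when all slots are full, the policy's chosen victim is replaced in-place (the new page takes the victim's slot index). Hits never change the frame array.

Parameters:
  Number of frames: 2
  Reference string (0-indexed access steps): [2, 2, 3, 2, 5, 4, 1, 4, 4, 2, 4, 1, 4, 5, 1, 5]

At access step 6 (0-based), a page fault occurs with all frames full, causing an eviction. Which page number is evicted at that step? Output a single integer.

Answer: 2

Derivation:
Step 0: ref 2 -> FAULT, frames=[2,-]
Step 1: ref 2 -> HIT, frames=[2,-]
Step 2: ref 3 -> FAULT, frames=[2,3]
Step 3: ref 2 -> HIT, frames=[2,3]
Step 4: ref 5 -> FAULT, evict 3, frames=[2,5]
Step 5: ref 4 -> FAULT, evict 5, frames=[2,4]
Step 6: ref 1 -> FAULT, evict 2, frames=[1,4]
At step 6: evicted page 2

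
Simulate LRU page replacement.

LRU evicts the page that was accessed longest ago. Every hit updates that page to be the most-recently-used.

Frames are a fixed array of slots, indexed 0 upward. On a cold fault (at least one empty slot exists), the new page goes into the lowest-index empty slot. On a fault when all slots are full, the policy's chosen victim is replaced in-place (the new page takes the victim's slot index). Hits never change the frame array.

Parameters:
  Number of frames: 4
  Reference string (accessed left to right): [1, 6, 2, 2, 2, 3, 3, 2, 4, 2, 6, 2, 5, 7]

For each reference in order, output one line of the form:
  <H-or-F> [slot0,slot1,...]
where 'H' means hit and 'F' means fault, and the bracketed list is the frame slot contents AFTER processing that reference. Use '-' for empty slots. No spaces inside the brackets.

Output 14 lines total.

F [1,-,-,-]
F [1,6,-,-]
F [1,6,2,-]
H [1,6,2,-]
H [1,6,2,-]
F [1,6,2,3]
H [1,6,2,3]
H [1,6,2,3]
F [4,6,2,3]
H [4,6,2,3]
H [4,6,2,3]
H [4,6,2,3]
F [4,6,2,5]
F [7,6,2,5]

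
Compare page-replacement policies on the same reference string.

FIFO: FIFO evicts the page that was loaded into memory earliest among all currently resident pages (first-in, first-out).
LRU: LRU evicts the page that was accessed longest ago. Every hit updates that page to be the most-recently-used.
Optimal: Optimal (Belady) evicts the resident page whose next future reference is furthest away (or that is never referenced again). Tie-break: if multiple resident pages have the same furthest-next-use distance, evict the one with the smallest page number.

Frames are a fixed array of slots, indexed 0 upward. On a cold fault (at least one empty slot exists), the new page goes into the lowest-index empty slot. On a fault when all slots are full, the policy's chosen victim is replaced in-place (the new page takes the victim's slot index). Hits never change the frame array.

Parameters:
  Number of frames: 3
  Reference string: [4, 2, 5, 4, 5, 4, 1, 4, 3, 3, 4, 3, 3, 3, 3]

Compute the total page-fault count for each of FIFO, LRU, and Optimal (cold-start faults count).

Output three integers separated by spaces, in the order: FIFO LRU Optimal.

--- FIFO ---
  step 0: ref 4 -> FAULT, frames=[4,-,-] (faults so far: 1)
  step 1: ref 2 -> FAULT, frames=[4,2,-] (faults so far: 2)
  step 2: ref 5 -> FAULT, frames=[4,2,5] (faults so far: 3)
  step 3: ref 4 -> HIT, frames=[4,2,5] (faults so far: 3)
  step 4: ref 5 -> HIT, frames=[4,2,5] (faults so far: 3)
  step 5: ref 4 -> HIT, frames=[4,2,5] (faults so far: 3)
  step 6: ref 1 -> FAULT, evict 4, frames=[1,2,5] (faults so far: 4)
  step 7: ref 4 -> FAULT, evict 2, frames=[1,4,5] (faults so far: 5)
  step 8: ref 3 -> FAULT, evict 5, frames=[1,4,3] (faults so far: 6)
  step 9: ref 3 -> HIT, frames=[1,4,3] (faults so far: 6)
  step 10: ref 4 -> HIT, frames=[1,4,3] (faults so far: 6)
  step 11: ref 3 -> HIT, frames=[1,4,3] (faults so far: 6)
  step 12: ref 3 -> HIT, frames=[1,4,3] (faults so far: 6)
  step 13: ref 3 -> HIT, frames=[1,4,3] (faults so far: 6)
  step 14: ref 3 -> HIT, frames=[1,4,3] (faults so far: 6)
  FIFO total faults: 6
--- LRU ---
  step 0: ref 4 -> FAULT, frames=[4,-,-] (faults so far: 1)
  step 1: ref 2 -> FAULT, frames=[4,2,-] (faults so far: 2)
  step 2: ref 5 -> FAULT, frames=[4,2,5] (faults so far: 3)
  step 3: ref 4 -> HIT, frames=[4,2,5] (faults so far: 3)
  step 4: ref 5 -> HIT, frames=[4,2,5] (faults so far: 3)
  step 5: ref 4 -> HIT, frames=[4,2,5] (faults so far: 3)
  step 6: ref 1 -> FAULT, evict 2, frames=[4,1,5] (faults so far: 4)
  step 7: ref 4 -> HIT, frames=[4,1,5] (faults so far: 4)
  step 8: ref 3 -> FAULT, evict 5, frames=[4,1,3] (faults so far: 5)
  step 9: ref 3 -> HIT, frames=[4,1,3] (faults so far: 5)
  step 10: ref 4 -> HIT, frames=[4,1,3] (faults so far: 5)
  step 11: ref 3 -> HIT, frames=[4,1,3] (faults so far: 5)
  step 12: ref 3 -> HIT, frames=[4,1,3] (faults so far: 5)
  step 13: ref 3 -> HIT, frames=[4,1,3] (faults so far: 5)
  step 14: ref 3 -> HIT, frames=[4,1,3] (faults so far: 5)
  LRU total faults: 5
--- Optimal ---
  step 0: ref 4 -> FAULT, frames=[4,-,-] (faults so far: 1)
  step 1: ref 2 -> FAULT, frames=[4,2,-] (faults so far: 2)
  step 2: ref 5 -> FAULT, frames=[4,2,5] (faults so far: 3)
  step 3: ref 4 -> HIT, frames=[4,2,5] (faults so far: 3)
  step 4: ref 5 -> HIT, frames=[4,2,5] (faults so far: 3)
  step 5: ref 4 -> HIT, frames=[4,2,5] (faults so far: 3)
  step 6: ref 1 -> FAULT, evict 2, frames=[4,1,5] (faults so far: 4)
  step 7: ref 4 -> HIT, frames=[4,1,5] (faults so far: 4)
  step 8: ref 3 -> FAULT, evict 1, frames=[4,3,5] (faults so far: 5)
  step 9: ref 3 -> HIT, frames=[4,3,5] (faults so far: 5)
  step 10: ref 4 -> HIT, frames=[4,3,5] (faults so far: 5)
  step 11: ref 3 -> HIT, frames=[4,3,5] (faults so far: 5)
  step 12: ref 3 -> HIT, frames=[4,3,5] (faults so far: 5)
  step 13: ref 3 -> HIT, frames=[4,3,5] (faults so far: 5)
  step 14: ref 3 -> HIT, frames=[4,3,5] (faults so far: 5)
  Optimal total faults: 5

Answer: 6 5 5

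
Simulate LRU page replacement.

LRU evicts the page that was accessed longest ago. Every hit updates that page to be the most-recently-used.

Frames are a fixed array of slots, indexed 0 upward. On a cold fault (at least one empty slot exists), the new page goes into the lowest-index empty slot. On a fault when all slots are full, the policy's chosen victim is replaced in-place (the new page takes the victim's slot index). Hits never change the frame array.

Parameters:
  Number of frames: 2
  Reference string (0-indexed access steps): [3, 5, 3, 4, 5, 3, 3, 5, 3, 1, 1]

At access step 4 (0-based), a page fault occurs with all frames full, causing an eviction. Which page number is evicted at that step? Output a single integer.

Answer: 3

Derivation:
Step 0: ref 3 -> FAULT, frames=[3,-]
Step 1: ref 5 -> FAULT, frames=[3,5]
Step 2: ref 3 -> HIT, frames=[3,5]
Step 3: ref 4 -> FAULT, evict 5, frames=[3,4]
Step 4: ref 5 -> FAULT, evict 3, frames=[5,4]
At step 4: evicted page 3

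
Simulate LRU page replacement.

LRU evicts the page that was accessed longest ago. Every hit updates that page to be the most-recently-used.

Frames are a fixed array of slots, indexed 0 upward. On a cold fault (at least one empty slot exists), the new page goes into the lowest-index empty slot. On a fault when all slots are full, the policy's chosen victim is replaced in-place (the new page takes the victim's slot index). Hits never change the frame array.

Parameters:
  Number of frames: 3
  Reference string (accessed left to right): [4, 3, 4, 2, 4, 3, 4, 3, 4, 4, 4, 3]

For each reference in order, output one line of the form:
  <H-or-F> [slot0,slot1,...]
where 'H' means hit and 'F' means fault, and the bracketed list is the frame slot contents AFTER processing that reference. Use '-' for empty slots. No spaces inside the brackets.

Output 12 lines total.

F [4,-,-]
F [4,3,-]
H [4,3,-]
F [4,3,2]
H [4,3,2]
H [4,3,2]
H [4,3,2]
H [4,3,2]
H [4,3,2]
H [4,3,2]
H [4,3,2]
H [4,3,2]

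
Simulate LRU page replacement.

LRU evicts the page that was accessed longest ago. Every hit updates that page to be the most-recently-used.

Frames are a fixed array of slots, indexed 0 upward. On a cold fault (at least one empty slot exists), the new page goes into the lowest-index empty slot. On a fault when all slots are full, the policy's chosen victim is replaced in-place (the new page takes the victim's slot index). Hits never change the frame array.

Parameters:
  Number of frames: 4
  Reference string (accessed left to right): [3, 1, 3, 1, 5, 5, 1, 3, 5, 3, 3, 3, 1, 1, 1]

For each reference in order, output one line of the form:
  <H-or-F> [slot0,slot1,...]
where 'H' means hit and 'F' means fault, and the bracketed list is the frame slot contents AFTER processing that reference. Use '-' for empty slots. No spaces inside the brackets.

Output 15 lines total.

F [3,-,-,-]
F [3,1,-,-]
H [3,1,-,-]
H [3,1,-,-]
F [3,1,5,-]
H [3,1,5,-]
H [3,1,5,-]
H [3,1,5,-]
H [3,1,5,-]
H [3,1,5,-]
H [3,1,5,-]
H [3,1,5,-]
H [3,1,5,-]
H [3,1,5,-]
H [3,1,5,-]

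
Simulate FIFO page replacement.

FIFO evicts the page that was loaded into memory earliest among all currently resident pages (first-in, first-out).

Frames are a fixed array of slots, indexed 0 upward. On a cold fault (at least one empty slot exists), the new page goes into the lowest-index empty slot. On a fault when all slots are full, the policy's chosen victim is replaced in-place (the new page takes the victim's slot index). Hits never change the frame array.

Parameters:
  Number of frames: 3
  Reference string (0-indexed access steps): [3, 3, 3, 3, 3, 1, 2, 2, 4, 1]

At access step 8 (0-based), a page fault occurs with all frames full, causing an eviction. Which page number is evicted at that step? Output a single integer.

Answer: 3

Derivation:
Step 0: ref 3 -> FAULT, frames=[3,-,-]
Step 1: ref 3 -> HIT, frames=[3,-,-]
Step 2: ref 3 -> HIT, frames=[3,-,-]
Step 3: ref 3 -> HIT, frames=[3,-,-]
Step 4: ref 3 -> HIT, frames=[3,-,-]
Step 5: ref 1 -> FAULT, frames=[3,1,-]
Step 6: ref 2 -> FAULT, frames=[3,1,2]
Step 7: ref 2 -> HIT, frames=[3,1,2]
Step 8: ref 4 -> FAULT, evict 3, frames=[4,1,2]
At step 8: evicted page 3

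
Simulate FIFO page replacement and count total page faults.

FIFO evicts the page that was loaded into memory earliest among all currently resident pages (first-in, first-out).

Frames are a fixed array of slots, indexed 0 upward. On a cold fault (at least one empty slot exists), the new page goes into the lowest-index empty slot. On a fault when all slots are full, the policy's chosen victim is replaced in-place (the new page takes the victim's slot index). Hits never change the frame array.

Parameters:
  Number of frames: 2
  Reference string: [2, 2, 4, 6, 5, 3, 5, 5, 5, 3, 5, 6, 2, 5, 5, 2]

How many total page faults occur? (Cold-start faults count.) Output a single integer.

Answer: 8

Derivation:
Step 0: ref 2 → FAULT, frames=[2,-]
Step 1: ref 2 → HIT, frames=[2,-]
Step 2: ref 4 → FAULT, frames=[2,4]
Step 3: ref 6 → FAULT (evict 2), frames=[6,4]
Step 4: ref 5 → FAULT (evict 4), frames=[6,5]
Step 5: ref 3 → FAULT (evict 6), frames=[3,5]
Step 6: ref 5 → HIT, frames=[3,5]
Step 7: ref 5 → HIT, frames=[3,5]
Step 8: ref 5 → HIT, frames=[3,5]
Step 9: ref 3 → HIT, frames=[3,5]
Step 10: ref 5 → HIT, frames=[3,5]
Step 11: ref 6 → FAULT (evict 5), frames=[3,6]
Step 12: ref 2 → FAULT (evict 3), frames=[2,6]
Step 13: ref 5 → FAULT (evict 6), frames=[2,5]
Step 14: ref 5 → HIT, frames=[2,5]
Step 15: ref 2 → HIT, frames=[2,5]
Total faults: 8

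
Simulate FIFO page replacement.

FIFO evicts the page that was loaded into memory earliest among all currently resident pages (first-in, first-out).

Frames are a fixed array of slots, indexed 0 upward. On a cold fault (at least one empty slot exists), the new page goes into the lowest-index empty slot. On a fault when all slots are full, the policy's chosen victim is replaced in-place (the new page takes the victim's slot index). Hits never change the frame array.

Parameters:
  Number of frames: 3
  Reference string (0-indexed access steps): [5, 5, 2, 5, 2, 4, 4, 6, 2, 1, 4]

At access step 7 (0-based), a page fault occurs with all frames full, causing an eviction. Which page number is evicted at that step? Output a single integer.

Answer: 5

Derivation:
Step 0: ref 5 -> FAULT, frames=[5,-,-]
Step 1: ref 5 -> HIT, frames=[5,-,-]
Step 2: ref 2 -> FAULT, frames=[5,2,-]
Step 3: ref 5 -> HIT, frames=[5,2,-]
Step 4: ref 2 -> HIT, frames=[5,2,-]
Step 5: ref 4 -> FAULT, frames=[5,2,4]
Step 6: ref 4 -> HIT, frames=[5,2,4]
Step 7: ref 6 -> FAULT, evict 5, frames=[6,2,4]
At step 7: evicted page 5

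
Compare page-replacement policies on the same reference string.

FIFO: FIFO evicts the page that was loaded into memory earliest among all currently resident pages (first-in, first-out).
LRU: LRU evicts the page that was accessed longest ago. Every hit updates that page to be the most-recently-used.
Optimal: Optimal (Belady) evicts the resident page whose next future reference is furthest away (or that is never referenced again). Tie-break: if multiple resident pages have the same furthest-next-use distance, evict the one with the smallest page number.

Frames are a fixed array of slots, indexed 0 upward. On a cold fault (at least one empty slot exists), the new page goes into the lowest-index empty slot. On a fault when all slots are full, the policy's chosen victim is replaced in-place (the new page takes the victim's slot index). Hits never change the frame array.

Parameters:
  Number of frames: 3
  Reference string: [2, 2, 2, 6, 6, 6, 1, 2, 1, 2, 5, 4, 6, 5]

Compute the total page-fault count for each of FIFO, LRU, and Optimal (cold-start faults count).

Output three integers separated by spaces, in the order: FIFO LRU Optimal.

--- FIFO ---
  step 0: ref 2 -> FAULT, frames=[2,-,-] (faults so far: 1)
  step 1: ref 2 -> HIT, frames=[2,-,-] (faults so far: 1)
  step 2: ref 2 -> HIT, frames=[2,-,-] (faults so far: 1)
  step 3: ref 6 -> FAULT, frames=[2,6,-] (faults so far: 2)
  step 4: ref 6 -> HIT, frames=[2,6,-] (faults so far: 2)
  step 5: ref 6 -> HIT, frames=[2,6,-] (faults so far: 2)
  step 6: ref 1 -> FAULT, frames=[2,6,1] (faults so far: 3)
  step 7: ref 2 -> HIT, frames=[2,6,1] (faults so far: 3)
  step 8: ref 1 -> HIT, frames=[2,6,1] (faults so far: 3)
  step 9: ref 2 -> HIT, frames=[2,6,1] (faults so far: 3)
  step 10: ref 5 -> FAULT, evict 2, frames=[5,6,1] (faults so far: 4)
  step 11: ref 4 -> FAULT, evict 6, frames=[5,4,1] (faults so far: 5)
  step 12: ref 6 -> FAULT, evict 1, frames=[5,4,6] (faults so far: 6)
  step 13: ref 5 -> HIT, frames=[5,4,6] (faults so far: 6)
  FIFO total faults: 6
--- LRU ---
  step 0: ref 2 -> FAULT, frames=[2,-,-] (faults so far: 1)
  step 1: ref 2 -> HIT, frames=[2,-,-] (faults so far: 1)
  step 2: ref 2 -> HIT, frames=[2,-,-] (faults so far: 1)
  step 3: ref 6 -> FAULT, frames=[2,6,-] (faults so far: 2)
  step 4: ref 6 -> HIT, frames=[2,6,-] (faults so far: 2)
  step 5: ref 6 -> HIT, frames=[2,6,-] (faults so far: 2)
  step 6: ref 1 -> FAULT, frames=[2,6,1] (faults so far: 3)
  step 7: ref 2 -> HIT, frames=[2,6,1] (faults so far: 3)
  step 8: ref 1 -> HIT, frames=[2,6,1] (faults so far: 3)
  step 9: ref 2 -> HIT, frames=[2,6,1] (faults so far: 3)
  step 10: ref 5 -> FAULT, evict 6, frames=[2,5,1] (faults so far: 4)
  step 11: ref 4 -> FAULT, evict 1, frames=[2,5,4] (faults so far: 5)
  step 12: ref 6 -> FAULT, evict 2, frames=[6,5,4] (faults so far: 6)
  step 13: ref 5 -> HIT, frames=[6,5,4] (faults so far: 6)
  LRU total faults: 6
--- Optimal ---
  step 0: ref 2 -> FAULT, frames=[2,-,-] (faults so far: 1)
  step 1: ref 2 -> HIT, frames=[2,-,-] (faults so far: 1)
  step 2: ref 2 -> HIT, frames=[2,-,-] (faults so far: 1)
  step 3: ref 6 -> FAULT, frames=[2,6,-] (faults so far: 2)
  step 4: ref 6 -> HIT, frames=[2,6,-] (faults so far: 2)
  step 5: ref 6 -> HIT, frames=[2,6,-] (faults so far: 2)
  step 6: ref 1 -> FAULT, frames=[2,6,1] (faults so far: 3)
  step 7: ref 2 -> HIT, frames=[2,6,1] (faults so far: 3)
  step 8: ref 1 -> HIT, frames=[2,6,1] (faults so far: 3)
  step 9: ref 2 -> HIT, frames=[2,6,1] (faults so far: 3)
  step 10: ref 5 -> FAULT, evict 1, frames=[2,6,5] (faults so far: 4)
  step 11: ref 4 -> FAULT, evict 2, frames=[4,6,5] (faults so far: 5)
  step 12: ref 6 -> HIT, frames=[4,6,5] (faults so far: 5)
  step 13: ref 5 -> HIT, frames=[4,6,5] (faults so far: 5)
  Optimal total faults: 5

Answer: 6 6 5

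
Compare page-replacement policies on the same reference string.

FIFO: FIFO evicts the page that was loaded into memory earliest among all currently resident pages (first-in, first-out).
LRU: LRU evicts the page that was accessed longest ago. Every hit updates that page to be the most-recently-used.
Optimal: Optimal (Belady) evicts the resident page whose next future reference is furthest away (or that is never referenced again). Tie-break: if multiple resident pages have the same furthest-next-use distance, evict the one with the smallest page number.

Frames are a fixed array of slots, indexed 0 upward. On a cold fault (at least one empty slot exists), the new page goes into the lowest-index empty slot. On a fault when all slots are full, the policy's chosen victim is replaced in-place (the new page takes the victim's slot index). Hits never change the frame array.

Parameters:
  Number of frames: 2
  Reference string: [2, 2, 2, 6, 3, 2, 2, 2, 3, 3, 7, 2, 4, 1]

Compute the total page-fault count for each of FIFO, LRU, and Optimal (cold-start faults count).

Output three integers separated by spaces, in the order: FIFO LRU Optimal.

--- FIFO ---
  step 0: ref 2 -> FAULT, frames=[2,-] (faults so far: 1)
  step 1: ref 2 -> HIT, frames=[2,-] (faults so far: 1)
  step 2: ref 2 -> HIT, frames=[2,-] (faults so far: 1)
  step 3: ref 6 -> FAULT, frames=[2,6] (faults so far: 2)
  step 4: ref 3 -> FAULT, evict 2, frames=[3,6] (faults so far: 3)
  step 5: ref 2 -> FAULT, evict 6, frames=[3,2] (faults so far: 4)
  step 6: ref 2 -> HIT, frames=[3,2] (faults so far: 4)
  step 7: ref 2 -> HIT, frames=[3,2] (faults so far: 4)
  step 8: ref 3 -> HIT, frames=[3,2] (faults so far: 4)
  step 9: ref 3 -> HIT, frames=[3,2] (faults so far: 4)
  step 10: ref 7 -> FAULT, evict 3, frames=[7,2] (faults so far: 5)
  step 11: ref 2 -> HIT, frames=[7,2] (faults so far: 5)
  step 12: ref 4 -> FAULT, evict 2, frames=[7,4] (faults so far: 6)
  step 13: ref 1 -> FAULT, evict 7, frames=[1,4] (faults so far: 7)
  FIFO total faults: 7
--- LRU ---
  step 0: ref 2 -> FAULT, frames=[2,-] (faults so far: 1)
  step 1: ref 2 -> HIT, frames=[2,-] (faults so far: 1)
  step 2: ref 2 -> HIT, frames=[2,-] (faults so far: 1)
  step 3: ref 6 -> FAULT, frames=[2,6] (faults so far: 2)
  step 4: ref 3 -> FAULT, evict 2, frames=[3,6] (faults so far: 3)
  step 5: ref 2 -> FAULT, evict 6, frames=[3,2] (faults so far: 4)
  step 6: ref 2 -> HIT, frames=[3,2] (faults so far: 4)
  step 7: ref 2 -> HIT, frames=[3,2] (faults so far: 4)
  step 8: ref 3 -> HIT, frames=[3,2] (faults so far: 4)
  step 9: ref 3 -> HIT, frames=[3,2] (faults so far: 4)
  step 10: ref 7 -> FAULT, evict 2, frames=[3,7] (faults so far: 5)
  step 11: ref 2 -> FAULT, evict 3, frames=[2,7] (faults so far: 6)
  step 12: ref 4 -> FAULT, evict 7, frames=[2,4] (faults so far: 7)
  step 13: ref 1 -> FAULT, evict 2, frames=[1,4] (faults so far: 8)
  LRU total faults: 8
--- Optimal ---
  step 0: ref 2 -> FAULT, frames=[2,-] (faults so far: 1)
  step 1: ref 2 -> HIT, frames=[2,-] (faults so far: 1)
  step 2: ref 2 -> HIT, frames=[2,-] (faults so far: 1)
  step 3: ref 6 -> FAULT, frames=[2,6] (faults so far: 2)
  step 4: ref 3 -> FAULT, evict 6, frames=[2,3] (faults so far: 3)
  step 5: ref 2 -> HIT, frames=[2,3] (faults so far: 3)
  step 6: ref 2 -> HIT, frames=[2,3] (faults so far: 3)
  step 7: ref 2 -> HIT, frames=[2,3] (faults so far: 3)
  step 8: ref 3 -> HIT, frames=[2,3] (faults so far: 3)
  step 9: ref 3 -> HIT, frames=[2,3] (faults so far: 3)
  step 10: ref 7 -> FAULT, evict 3, frames=[2,7] (faults so far: 4)
  step 11: ref 2 -> HIT, frames=[2,7] (faults so far: 4)
  step 12: ref 4 -> FAULT, evict 2, frames=[4,7] (faults so far: 5)
  step 13: ref 1 -> FAULT, evict 4, frames=[1,7] (faults so far: 6)
  Optimal total faults: 6

Answer: 7 8 6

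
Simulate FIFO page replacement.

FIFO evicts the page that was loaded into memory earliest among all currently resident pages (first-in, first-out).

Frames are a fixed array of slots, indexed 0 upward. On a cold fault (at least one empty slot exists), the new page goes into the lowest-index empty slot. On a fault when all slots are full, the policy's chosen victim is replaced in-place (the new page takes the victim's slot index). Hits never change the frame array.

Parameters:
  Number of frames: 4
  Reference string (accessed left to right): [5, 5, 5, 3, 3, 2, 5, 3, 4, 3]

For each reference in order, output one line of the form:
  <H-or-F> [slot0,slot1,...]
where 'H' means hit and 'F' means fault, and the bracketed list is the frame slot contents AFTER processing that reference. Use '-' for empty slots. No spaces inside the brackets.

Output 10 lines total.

F [5,-,-,-]
H [5,-,-,-]
H [5,-,-,-]
F [5,3,-,-]
H [5,3,-,-]
F [5,3,2,-]
H [5,3,2,-]
H [5,3,2,-]
F [5,3,2,4]
H [5,3,2,4]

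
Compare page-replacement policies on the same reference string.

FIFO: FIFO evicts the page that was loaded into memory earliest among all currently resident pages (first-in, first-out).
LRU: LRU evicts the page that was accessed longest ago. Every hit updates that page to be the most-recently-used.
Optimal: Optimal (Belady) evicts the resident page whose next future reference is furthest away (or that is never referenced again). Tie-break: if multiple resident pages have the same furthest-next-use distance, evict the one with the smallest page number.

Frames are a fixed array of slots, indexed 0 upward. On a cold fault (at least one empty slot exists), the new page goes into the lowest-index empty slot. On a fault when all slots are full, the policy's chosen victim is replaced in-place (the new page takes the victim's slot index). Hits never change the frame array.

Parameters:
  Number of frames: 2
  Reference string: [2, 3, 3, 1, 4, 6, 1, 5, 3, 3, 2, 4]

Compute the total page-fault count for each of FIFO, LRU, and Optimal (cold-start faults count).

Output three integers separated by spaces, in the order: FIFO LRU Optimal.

Answer: 10 10 9

Derivation:
--- FIFO ---
  step 0: ref 2 -> FAULT, frames=[2,-] (faults so far: 1)
  step 1: ref 3 -> FAULT, frames=[2,3] (faults so far: 2)
  step 2: ref 3 -> HIT, frames=[2,3] (faults so far: 2)
  step 3: ref 1 -> FAULT, evict 2, frames=[1,3] (faults so far: 3)
  step 4: ref 4 -> FAULT, evict 3, frames=[1,4] (faults so far: 4)
  step 5: ref 6 -> FAULT, evict 1, frames=[6,4] (faults so far: 5)
  step 6: ref 1 -> FAULT, evict 4, frames=[6,1] (faults so far: 6)
  step 7: ref 5 -> FAULT, evict 6, frames=[5,1] (faults so far: 7)
  step 8: ref 3 -> FAULT, evict 1, frames=[5,3] (faults so far: 8)
  step 9: ref 3 -> HIT, frames=[5,3] (faults so far: 8)
  step 10: ref 2 -> FAULT, evict 5, frames=[2,3] (faults so far: 9)
  step 11: ref 4 -> FAULT, evict 3, frames=[2,4] (faults so far: 10)
  FIFO total faults: 10
--- LRU ---
  step 0: ref 2 -> FAULT, frames=[2,-] (faults so far: 1)
  step 1: ref 3 -> FAULT, frames=[2,3] (faults so far: 2)
  step 2: ref 3 -> HIT, frames=[2,3] (faults so far: 2)
  step 3: ref 1 -> FAULT, evict 2, frames=[1,3] (faults so far: 3)
  step 4: ref 4 -> FAULT, evict 3, frames=[1,4] (faults so far: 4)
  step 5: ref 6 -> FAULT, evict 1, frames=[6,4] (faults so far: 5)
  step 6: ref 1 -> FAULT, evict 4, frames=[6,1] (faults so far: 6)
  step 7: ref 5 -> FAULT, evict 6, frames=[5,1] (faults so far: 7)
  step 8: ref 3 -> FAULT, evict 1, frames=[5,3] (faults so far: 8)
  step 9: ref 3 -> HIT, frames=[5,3] (faults so far: 8)
  step 10: ref 2 -> FAULT, evict 5, frames=[2,3] (faults so far: 9)
  step 11: ref 4 -> FAULT, evict 3, frames=[2,4] (faults so far: 10)
  LRU total faults: 10
--- Optimal ---
  step 0: ref 2 -> FAULT, frames=[2,-] (faults so far: 1)
  step 1: ref 3 -> FAULT, frames=[2,3] (faults so far: 2)
  step 2: ref 3 -> HIT, frames=[2,3] (faults so far: 2)
  step 3: ref 1 -> FAULT, evict 2, frames=[1,3] (faults so far: 3)
  step 4: ref 4 -> FAULT, evict 3, frames=[1,4] (faults so far: 4)
  step 5: ref 6 -> FAULT, evict 4, frames=[1,6] (faults so far: 5)
  step 6: ref 1 -> HIT, frames=[1,6] (faults so far: 5)
  step 7: ref 5 -> FAULT, evict 1, frames=[5,6] (faults so far: 6)
  step 8: ref 3 -> FAULT, evict 5, frames=[3,6] (faults so far: 7)
  step 9: ref 3 -> HIT, frames=[3,6] (faults so far: 7)
  step 10: ref 2 -> FAULT, evict 3, frames=[2,6] (faults so far: 8)
  step 11: ref 4 -> FAULT, evict 2, frames=[4,6] (faults so far: 9)
  Optimal total faults: 9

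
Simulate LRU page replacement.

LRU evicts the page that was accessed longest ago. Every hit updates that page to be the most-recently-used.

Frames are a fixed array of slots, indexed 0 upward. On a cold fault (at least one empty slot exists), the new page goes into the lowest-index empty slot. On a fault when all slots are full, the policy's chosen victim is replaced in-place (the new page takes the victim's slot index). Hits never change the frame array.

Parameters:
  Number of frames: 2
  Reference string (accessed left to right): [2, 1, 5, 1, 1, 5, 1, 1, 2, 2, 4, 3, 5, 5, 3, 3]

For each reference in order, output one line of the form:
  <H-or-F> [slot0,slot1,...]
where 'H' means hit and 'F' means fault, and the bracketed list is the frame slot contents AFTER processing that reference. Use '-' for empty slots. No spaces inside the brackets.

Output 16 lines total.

F [2,-]
F [2,1]
F [5,1]
H [5,1]
H [5,1]
H [5,1]
H [5,1]
H [5,1]
F [2,1]
H [2,1]
F [2,4]
F [3,4]
F [3,5]
H [3,5]
H [3,5]
H [3,5]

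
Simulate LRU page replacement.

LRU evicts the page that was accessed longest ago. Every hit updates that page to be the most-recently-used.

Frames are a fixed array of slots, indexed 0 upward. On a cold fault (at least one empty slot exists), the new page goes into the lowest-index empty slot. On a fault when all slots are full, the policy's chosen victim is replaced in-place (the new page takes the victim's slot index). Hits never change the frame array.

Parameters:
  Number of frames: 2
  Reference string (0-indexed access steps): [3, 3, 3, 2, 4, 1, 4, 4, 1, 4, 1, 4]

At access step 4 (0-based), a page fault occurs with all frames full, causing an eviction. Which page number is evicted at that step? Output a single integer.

Step 0: ref 3 -> FAULT, frames=[3,-]
Step 1: ref 3 -> HIT, frames=[3,-]
Step 2: ref 3 -> HIT, frames=[3,-]
Step 3: ref 2 -> FAULT, frames=[3,2]
Step 4: ref 4 -> FAULT, evict 3, frames=[4,2]
At step 4: evicted page 3

Answer: 3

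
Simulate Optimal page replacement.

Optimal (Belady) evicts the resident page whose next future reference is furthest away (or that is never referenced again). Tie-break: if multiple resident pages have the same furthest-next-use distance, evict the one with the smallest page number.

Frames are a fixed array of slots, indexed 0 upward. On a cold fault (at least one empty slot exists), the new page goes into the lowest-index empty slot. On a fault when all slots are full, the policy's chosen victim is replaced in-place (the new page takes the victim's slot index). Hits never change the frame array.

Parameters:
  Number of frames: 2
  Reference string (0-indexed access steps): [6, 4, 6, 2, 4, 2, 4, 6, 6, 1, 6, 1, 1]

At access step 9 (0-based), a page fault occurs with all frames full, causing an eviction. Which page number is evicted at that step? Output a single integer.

Step 0: ref 6 -> FAULT, frames=[6,-]
Step 1: ref 4 -> FAULT, frames=[6,4]
Step 2: ref 6 -> HIT, frames=[6,4]
Step 3: ref 2 -> FAULT, evict 6, frames=[2,4]
Step 4: ref 4 -> HIT, frames=[2,4]
Step 5: ref 2 -> HIT, frames=[2,4]
Step 6: ref 4 -> HIT, frames=[2,4]
Step 7: ref 6 -> FAULT, evict 2, frames=[6,4]
Step 8: ref 6 -> HIT, frames=[6,4]
Step 9: ref 1 -> FAULT, evict 4, frames=[6,1]
At step 9: evicted page 4

Answer: 4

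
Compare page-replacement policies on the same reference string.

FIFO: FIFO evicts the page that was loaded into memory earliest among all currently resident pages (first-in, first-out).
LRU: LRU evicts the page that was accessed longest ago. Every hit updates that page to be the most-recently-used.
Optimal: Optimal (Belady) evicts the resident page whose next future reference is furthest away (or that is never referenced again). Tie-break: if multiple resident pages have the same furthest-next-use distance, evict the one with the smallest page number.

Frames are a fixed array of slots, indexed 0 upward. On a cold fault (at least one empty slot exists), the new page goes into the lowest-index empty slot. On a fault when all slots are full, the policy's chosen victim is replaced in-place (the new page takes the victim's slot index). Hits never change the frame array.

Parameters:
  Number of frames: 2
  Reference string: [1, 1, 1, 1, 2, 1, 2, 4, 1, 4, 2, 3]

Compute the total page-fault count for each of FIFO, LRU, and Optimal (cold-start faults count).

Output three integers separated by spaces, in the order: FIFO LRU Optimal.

Answer: 6 6 5

Derivation:
--- FIFO ---
  step 0: ref 1 -> FAULT, frames=[1,-] (faults so far: 1)
  step 1: ref 1 -> HIT, frames=[1,-] (faults so far: 1)
  step 2: ref 1 -> HIT, frames=[1,-] (faults so far: 1)
  step 3: ref 1 -> HIT, frames=[1,-] (faults so far: 1)
  step 4: ref 2 -> FAULT, frames=[1,2] (faults so far: 2)
  step 5: ref 1 -> HIT, frames=[1,2] (faults so far: 2)
  step 6: ref 2 -> HIT, frames=[1,2] (faults so far: 2)
  step 7: ref 4 -> FAULT, evict 1, frames=[4,2] (faults so far: 3)
  step 8: ref 1 -> FAULT, evict 2, frames=[4,1] (faults so far: 4)
  step 9: ref 4 -> HIT, frames=[4,1] (faults so far: 4)
  step 10: ref 2 -> FAULT, evict 4, frames=[2,1] (faults so far: 5)
  step 11: ref 3 -> FAULT, evict 1, frames=[2,3] (faults so far: 6)
  FIFO total faults: 6
--- LRU ---
  step 0: ref 1 -> FAULT, frames=[1,-] (faults so far: 1)
  step 1: ref 1 -> HIT, frames=[1,-] (faults so far: 1)
  step 2: ref 1 -> HIT, frames=[1,-] (faults so far: 1)
  step 3: ref 1 -> HIT, frames=[1,-] (faults so far: 1)
  step 4: ref 2 -> FAULT, frames=[1,2] (faults so far: 2)
  step 5: ref 1 -> HIT, frames=[1,2] (faults so far: 2)
  step 6: ref 2 -> HIT, frames=[1,2] (faults so far: 2)
  step 7: ref 4 -> FAULT, evict 1, frames=[4,2] (faults so far: 3)
  step 8: ref 1 -> FAULT, evict 2, frames=[4,1] (faults so far: 4)
  step 9: ref 4 -> HIT, frames=[4,1] (faults so far: 4)
  step 10: ref 2 -> FAULT, evict 1, frames=[4,2] (faults so far: 5)
  step 11: ref 3 -> FAULT, evict 4, frames=[3,2] (faults so far: 6)
  LRU total faults: 6
--- Optimal ---
  step 0: ref 1 -> FAULT, frames=[1,-] (faults so far: 1)
  step 1: ref 1 -> HIT, frames=[1,-] (faults so far: 1)
  step 2: ref 1 -> HIT, frames=[1,-] (faults so far: 1)
  step 3: ref 1 -> HIT, frames=[1,-] (faults so far: 1)
  step 4: ref 2 -> FAULT, frames=[1,2] (faults so far: 2)
  step 5: ref 1 -> HIT, frames=[1,2] (faults so far: 2)
  step 6: ref 2 -> HIT, frames=[1,2] (faults so far: 2)
  step 7: ref 4 -> FAULT, evict 2, frames=[1,4] (faults so far: 3)
  step 8: ref 1 -> HIT, frames=[1,4] (faults so far: 3)
  step 9: ref 4 -> HIT, frames=[1,4] (faults so far: 3)
  step 10: ref 2 -> FAULT, evict 1, frames=[2,4] (faults so far: 4)
  step 11: ref 3 -> FAULT, evict 2, frames=[3,4] (faults so far: 5)
  Optimal total faults: 5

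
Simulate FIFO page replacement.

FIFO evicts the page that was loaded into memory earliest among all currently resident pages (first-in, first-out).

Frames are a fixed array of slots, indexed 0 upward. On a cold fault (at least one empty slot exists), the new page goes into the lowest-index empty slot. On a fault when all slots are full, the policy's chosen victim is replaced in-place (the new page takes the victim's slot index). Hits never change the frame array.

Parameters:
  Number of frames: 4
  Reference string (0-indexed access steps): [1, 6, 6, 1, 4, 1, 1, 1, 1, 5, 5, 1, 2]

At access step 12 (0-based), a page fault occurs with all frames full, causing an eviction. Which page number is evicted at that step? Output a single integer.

Step 0: ref 1 -> FAULT, frames=[1,-,-,-]
Step 1: ref 6 -> FAULT, frames=[1,6,-,-]
Step 2: ref 6 -> HIT, frames=[1,6,-,-]
Step 3: ref 1 -> HIT, frames=[1,6,-,-]
Step 4: ref 4 -> FAULT, frames=[1,6,4,-]
Step 5: ref 1 -> HIT, frames=[1,6,4,-]
Step 6: ref 1 -> HIT, frames=[1,6,4,-]
Step 7: ref 1 -> HIT, frames=[1,6,4,-]
Step 8: ref 1 -> HIT, frames=[1,6,4,-]
Step 9: ref 5 -> FAULT, frames=[1,6,4,5]
Step 10: ref 5 -> HIT, frames=[1,6,4,5]
Step 11: ref 1 -> HIT, frames=[1,6,4,5]
Step 12: ref 2 -> FAULT, evict 1, frames=[2,6,4,5]
At step 12: evicted page 1

Answer: 1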